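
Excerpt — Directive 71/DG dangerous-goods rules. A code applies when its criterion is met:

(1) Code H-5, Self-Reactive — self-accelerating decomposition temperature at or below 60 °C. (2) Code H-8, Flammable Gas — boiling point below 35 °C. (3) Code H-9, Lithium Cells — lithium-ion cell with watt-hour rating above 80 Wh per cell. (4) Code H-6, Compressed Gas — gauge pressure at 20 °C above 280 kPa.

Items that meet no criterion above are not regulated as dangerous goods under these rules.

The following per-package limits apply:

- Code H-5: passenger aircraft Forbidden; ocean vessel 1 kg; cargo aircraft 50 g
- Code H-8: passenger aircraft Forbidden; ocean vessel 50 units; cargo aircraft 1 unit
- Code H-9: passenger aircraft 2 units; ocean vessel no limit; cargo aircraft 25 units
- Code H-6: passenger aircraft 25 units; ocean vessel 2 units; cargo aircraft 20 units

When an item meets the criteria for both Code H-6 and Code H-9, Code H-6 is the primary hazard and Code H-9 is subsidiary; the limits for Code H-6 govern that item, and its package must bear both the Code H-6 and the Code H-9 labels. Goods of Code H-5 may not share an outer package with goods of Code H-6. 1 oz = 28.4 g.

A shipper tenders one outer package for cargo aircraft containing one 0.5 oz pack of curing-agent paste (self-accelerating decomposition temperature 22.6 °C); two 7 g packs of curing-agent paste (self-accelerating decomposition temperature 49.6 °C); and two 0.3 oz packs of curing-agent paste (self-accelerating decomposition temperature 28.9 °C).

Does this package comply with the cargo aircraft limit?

Self-accelerating decomposition temperature 22.6 °C meets the Code H-5 criterion (Self-Reactive), so the curing-agent paste is Code H-5.
The curing-agent paste has self-accelerating decomposition temperature 49.6 °C, which is ≤ 60 °C, so it is Code H-5 (Self-Reactive).
Self-accelerating decomposition temperature 28.9 °C meets the Code H-5 criterion (Self-Reactive), so the curing-agent paste is Code H-5.
Code H-5 net quantity: (one 0.5 oz pack = 14.2 g) + (two 7 g packs = 14 g) + (two 0.3 oz packs = 17.04 g) = 45.24 g.
45.24 g ≤ 50 g (cargo aircraft limit, Code H-5) — within limit.

Yes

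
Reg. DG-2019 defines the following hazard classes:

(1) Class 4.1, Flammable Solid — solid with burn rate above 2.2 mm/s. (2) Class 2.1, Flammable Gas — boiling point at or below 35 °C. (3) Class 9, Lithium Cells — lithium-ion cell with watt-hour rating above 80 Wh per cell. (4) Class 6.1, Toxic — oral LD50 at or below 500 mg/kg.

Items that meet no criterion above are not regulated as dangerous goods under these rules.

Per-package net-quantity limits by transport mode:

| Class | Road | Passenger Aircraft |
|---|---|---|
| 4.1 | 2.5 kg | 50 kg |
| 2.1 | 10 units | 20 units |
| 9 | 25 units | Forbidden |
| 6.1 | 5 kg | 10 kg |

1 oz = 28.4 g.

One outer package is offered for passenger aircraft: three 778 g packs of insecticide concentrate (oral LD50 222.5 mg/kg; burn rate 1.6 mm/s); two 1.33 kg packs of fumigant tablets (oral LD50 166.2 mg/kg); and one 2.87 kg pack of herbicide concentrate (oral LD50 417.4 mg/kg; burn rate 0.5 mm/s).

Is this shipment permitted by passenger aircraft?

Yes

Oral LD50 222.5 mg/kg meets the Class 6.1 criterion (Toxic), so the insecticide concentrate is Class 6.1.
With oral LD50 166.2 mg/kg (≤ 500 mg/kg), the fumigant tablets fall in Class 6.1.
The herbicide concentrate has oral LD50 417.4 mg/kg, which is ≤ 500 mg/kg, so it is Class 6.1 (Toxic).
Class 6.1 net quantity: (three 778 g packs = 2.334 kg) + (two 1.33 kg packs = 2.66 kg) + 2.87 kg = 7.864 kg.
That is within the Class 6.1 passenger aircraft limit of 10 kg.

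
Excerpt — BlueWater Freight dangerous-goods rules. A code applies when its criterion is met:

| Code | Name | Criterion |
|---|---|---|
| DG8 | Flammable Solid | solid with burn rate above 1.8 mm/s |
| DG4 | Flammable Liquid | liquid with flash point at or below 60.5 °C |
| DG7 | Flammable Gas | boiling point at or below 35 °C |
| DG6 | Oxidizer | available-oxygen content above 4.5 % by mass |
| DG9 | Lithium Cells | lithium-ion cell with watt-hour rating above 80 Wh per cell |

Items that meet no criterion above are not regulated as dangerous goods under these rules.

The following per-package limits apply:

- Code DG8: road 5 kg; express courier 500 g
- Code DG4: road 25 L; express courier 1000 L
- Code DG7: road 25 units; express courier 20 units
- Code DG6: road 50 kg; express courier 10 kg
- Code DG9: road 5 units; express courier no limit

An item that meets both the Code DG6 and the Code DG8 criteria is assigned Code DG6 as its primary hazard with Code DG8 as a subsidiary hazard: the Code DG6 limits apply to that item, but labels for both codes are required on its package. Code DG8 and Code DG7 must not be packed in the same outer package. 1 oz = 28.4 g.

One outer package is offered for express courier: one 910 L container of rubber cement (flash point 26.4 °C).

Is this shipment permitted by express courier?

With flash point 26.4 °C (≤ 60.5 °C), the rubber cement falls in Code DG4.
Code DG4 quantity: 910 L.
910 L ≤ 1000 L (express courier limit, Code DG4) — within limit.

Yes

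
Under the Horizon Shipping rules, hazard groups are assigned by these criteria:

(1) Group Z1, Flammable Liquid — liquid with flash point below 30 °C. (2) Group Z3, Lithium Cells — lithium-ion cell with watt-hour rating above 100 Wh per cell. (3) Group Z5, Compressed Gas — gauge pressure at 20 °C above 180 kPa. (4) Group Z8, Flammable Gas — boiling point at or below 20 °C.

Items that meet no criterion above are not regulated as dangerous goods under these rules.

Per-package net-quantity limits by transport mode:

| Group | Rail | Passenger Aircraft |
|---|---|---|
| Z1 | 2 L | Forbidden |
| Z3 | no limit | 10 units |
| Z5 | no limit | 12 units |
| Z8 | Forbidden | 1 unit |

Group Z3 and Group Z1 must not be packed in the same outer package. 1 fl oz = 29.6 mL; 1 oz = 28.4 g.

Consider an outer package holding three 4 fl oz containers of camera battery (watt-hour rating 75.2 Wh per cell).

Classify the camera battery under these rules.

Not regulated

watt-hour rating 75.2 Wh per cell is not above 100 Wh per cell, so Group Z3 does not apply.
No criterion is met, so the item is not regulated.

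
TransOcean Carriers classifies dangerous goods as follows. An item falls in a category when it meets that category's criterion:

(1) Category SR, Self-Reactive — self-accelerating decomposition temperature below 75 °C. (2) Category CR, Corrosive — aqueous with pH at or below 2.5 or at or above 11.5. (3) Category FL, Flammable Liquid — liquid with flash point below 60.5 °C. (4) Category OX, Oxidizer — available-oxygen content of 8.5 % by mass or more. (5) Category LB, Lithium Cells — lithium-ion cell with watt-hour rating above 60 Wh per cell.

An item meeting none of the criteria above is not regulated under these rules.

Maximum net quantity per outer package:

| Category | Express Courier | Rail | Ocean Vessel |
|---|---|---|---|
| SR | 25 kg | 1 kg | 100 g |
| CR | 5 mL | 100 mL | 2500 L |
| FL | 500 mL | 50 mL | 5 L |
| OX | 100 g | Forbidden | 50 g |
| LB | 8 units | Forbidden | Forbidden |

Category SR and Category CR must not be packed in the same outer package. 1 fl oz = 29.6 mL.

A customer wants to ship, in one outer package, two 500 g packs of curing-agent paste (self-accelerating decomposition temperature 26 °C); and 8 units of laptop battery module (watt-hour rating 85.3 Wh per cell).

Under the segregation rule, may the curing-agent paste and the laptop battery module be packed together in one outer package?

Curing-agent paste: self-accelerating decomposition temperature 26 °C < 75 °C → Category SR (Self-Reactive).
With watt-hour rating 85.3 Wh per cell (> 60 Wh per cell), the laptop battery module falls in Category LB.
No segregation rule bars Category SR with Category LB.

Yes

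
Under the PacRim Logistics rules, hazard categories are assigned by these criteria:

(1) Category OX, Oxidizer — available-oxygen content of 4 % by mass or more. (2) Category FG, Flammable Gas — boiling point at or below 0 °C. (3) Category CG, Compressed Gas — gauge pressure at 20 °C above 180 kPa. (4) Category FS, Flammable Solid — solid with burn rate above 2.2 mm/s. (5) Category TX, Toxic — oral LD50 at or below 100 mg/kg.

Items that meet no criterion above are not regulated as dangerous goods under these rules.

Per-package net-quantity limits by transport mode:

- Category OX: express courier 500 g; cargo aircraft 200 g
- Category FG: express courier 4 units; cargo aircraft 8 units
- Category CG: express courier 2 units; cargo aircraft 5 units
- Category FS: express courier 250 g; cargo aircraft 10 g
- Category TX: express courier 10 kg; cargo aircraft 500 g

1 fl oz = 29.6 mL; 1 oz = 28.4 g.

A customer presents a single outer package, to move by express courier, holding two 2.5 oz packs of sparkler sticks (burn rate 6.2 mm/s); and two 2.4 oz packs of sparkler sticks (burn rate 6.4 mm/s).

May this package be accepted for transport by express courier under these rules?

No

Sparkler sticks: burn rate 6.2 mm/s > 2.2 mm/s → Category FS (Flammable Solid).
Burn rate 6.4 mm/s meets the Category FS criterion (Flammable Solid), so the sparkler sticks are Category FS.
Total Category FS: (two 2.5 oz packs = 142 g) + (two 2.4 oz packs = 136.32 g) = 278.32 g.
278.32 g exceeds the express courier limit of 250 g for Category FS.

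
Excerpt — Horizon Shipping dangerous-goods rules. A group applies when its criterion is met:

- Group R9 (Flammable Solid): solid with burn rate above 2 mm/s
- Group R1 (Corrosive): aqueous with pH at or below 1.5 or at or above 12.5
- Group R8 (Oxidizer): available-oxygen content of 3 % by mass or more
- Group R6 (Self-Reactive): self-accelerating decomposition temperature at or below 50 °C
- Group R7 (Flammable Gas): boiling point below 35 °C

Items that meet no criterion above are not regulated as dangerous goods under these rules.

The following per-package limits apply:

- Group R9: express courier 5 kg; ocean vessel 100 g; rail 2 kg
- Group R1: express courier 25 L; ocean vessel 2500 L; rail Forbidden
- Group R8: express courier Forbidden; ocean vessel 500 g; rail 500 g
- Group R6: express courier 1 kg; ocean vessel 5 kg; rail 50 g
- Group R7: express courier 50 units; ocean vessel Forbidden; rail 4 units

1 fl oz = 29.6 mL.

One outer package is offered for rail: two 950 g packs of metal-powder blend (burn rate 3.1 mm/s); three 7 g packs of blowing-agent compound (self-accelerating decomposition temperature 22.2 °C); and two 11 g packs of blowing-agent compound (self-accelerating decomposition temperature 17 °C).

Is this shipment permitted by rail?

The metal-powder blend has burn rate 3.1 mm/s, which is > 2 mm/s, so it is Group R9 (Flammable Solid).
Blowing-agent compound: self-accelerating decomposition temperature 22.2 °C ≤ 50 °C → Group R6 (Self-Reactive).
The blowing-agent compound has self-accelerating decomposition temperature 17 °C, which is ≤ 50 °C, so it is Group R6 (Self-Reactive).
Total Group R6: (three 7 g packs = 21 g) + (two 11 g packs = 22 g) = 43 g.
That is within the Group R6 rail limit of 50 g.
Group R9 quantity: two 950 g packs = 1.9 kg.
1.9 kg ≤ 2 kg (rail limit, Group R9) — within limit.
Every hazard group is within its rail limit and no segregation rule is violated.

Yes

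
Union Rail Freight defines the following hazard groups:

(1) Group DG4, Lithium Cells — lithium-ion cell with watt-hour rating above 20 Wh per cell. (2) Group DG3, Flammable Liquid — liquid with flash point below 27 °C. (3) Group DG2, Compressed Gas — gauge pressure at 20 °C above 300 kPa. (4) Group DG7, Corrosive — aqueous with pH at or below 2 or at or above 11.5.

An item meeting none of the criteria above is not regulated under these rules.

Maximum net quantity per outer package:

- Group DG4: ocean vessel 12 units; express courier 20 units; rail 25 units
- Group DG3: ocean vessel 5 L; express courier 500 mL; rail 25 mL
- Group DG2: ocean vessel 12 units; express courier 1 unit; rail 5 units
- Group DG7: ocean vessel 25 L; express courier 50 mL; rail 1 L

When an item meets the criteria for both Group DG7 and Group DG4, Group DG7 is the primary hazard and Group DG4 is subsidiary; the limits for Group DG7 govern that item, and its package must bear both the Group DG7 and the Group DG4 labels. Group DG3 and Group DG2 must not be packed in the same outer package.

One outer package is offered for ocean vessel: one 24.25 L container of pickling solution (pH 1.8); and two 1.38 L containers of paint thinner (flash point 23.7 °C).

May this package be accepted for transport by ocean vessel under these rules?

With pH 1.8 (≤ 2), the pickling solution falls in Group DG7.
Flash point 23.7 °C meets the Group DG3 criterion (Flammable Liquid), so the paint thinner is Group DG3.
Group DG3 quantity: two 1.38 L containers = 2.76 L.
That is within the Group DG3 ocean vessel limit of 5 L.
Group DG7 quantity: 24.25 L.
24.25 L ≤ 25 L (ocean vessel limit, Group DG7) — within limit.
The segregation rule (Group DG3 with Group DG2) does not apply to Group DG3 with Group DG7.
Every hazard group is within its ocean vessel limit and no segregation rule is violated.

Yes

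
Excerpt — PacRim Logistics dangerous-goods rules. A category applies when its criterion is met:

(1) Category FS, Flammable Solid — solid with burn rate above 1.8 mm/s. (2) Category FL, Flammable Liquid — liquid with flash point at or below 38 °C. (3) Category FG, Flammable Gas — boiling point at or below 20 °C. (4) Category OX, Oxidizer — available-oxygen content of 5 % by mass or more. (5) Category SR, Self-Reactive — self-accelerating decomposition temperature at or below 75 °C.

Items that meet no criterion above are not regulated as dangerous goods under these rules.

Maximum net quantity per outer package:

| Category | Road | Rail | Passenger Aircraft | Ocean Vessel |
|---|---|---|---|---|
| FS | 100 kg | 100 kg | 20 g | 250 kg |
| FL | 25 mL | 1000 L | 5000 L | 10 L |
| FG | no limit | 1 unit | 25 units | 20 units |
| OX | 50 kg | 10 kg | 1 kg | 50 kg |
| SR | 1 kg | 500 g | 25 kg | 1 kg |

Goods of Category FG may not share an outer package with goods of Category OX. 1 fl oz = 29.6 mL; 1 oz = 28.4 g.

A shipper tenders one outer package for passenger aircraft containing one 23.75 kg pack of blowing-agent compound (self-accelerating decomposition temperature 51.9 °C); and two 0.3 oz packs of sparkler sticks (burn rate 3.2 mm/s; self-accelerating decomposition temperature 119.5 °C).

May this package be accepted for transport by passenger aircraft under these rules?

Yes

With self-accelerating decomposition temperature 51.9 °C (≤ 75 °C), the blowing-agent compound falls in Category SR.
With burn rate 3.2 mm/s (> 1.8 mm/s), the sparkler sticks fall in Category FS.
Category FS quantity: two 0.3 oz packs = 17.04 g.
17.04 g ≤ 20 g (passenger aircraft limit, Category FS) — within limit.
Category SR quantity: 23.75 kg.
That is within the Category SR passenger aircraft limit of 25 kg.
The segregation rule (Category FG with Category OX) does not apply to Category FS with Category SR.
Every hazard category is within its passenger aircraft limit and no segregation rule is violated.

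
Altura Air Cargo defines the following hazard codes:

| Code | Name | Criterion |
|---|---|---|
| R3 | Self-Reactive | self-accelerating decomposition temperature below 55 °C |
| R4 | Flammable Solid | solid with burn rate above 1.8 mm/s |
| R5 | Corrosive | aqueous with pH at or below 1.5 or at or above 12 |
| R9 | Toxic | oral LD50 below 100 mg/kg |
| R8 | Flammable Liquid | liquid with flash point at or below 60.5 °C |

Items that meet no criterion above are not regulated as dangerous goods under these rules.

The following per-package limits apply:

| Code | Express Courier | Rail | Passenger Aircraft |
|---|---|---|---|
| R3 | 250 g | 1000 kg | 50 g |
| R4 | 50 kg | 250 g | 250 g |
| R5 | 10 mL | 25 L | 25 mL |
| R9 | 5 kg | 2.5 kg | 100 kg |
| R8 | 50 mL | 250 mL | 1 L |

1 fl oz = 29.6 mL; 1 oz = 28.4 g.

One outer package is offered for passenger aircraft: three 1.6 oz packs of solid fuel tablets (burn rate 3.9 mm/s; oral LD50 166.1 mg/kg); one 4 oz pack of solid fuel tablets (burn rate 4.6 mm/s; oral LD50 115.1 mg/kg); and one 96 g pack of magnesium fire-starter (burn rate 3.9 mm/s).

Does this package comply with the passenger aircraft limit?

No

Solid fuel tablets: burn rate 3.9 mm/s > 1.8 mm/s → Code R4 (Flammable Solid).
With burn rate 4.6 mm/s (> 1.8 mm/s), the solid fuel tablets fall in Code R4.
With burn rate 3.9 mm/s (> 1.8 mm/s), the magnesium fire-starter falls in Code R4.
Code R4 net quantity: (three 1.6 oz packs = 136.32 g) + (one 4 oz pack = 113.6 g) + 96 g = 345.92 g.
That exceeds the Code R4 passenger aircraft limit of 250 g.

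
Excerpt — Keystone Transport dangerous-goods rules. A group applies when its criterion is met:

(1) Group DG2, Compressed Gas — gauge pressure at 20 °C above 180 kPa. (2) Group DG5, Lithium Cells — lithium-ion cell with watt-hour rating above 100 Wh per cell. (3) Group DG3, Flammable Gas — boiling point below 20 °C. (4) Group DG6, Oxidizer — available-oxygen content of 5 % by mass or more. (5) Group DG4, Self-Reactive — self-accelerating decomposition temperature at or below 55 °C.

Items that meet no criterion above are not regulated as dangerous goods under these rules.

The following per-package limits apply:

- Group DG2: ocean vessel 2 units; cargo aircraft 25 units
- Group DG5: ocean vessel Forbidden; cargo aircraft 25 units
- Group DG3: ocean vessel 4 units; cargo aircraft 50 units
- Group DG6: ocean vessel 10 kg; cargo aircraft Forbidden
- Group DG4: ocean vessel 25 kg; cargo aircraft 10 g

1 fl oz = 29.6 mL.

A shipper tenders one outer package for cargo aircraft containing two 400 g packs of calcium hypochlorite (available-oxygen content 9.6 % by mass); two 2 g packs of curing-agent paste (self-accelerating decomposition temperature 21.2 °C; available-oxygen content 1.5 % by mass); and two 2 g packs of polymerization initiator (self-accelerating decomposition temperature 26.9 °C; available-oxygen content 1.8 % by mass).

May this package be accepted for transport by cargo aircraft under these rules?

The calcium hypochlorite has available-oxygen content 9.6 % by mass, which is ≥ 5 % by mass, so it is Group DG6 (Oxidizer).
Curing-agent paste: self-accelerating decomposition temperature 21.2 °C ≤ 55 °C → Group DG4 (Self-Reactive).
Polymerization initiator: self-accelerating decomposition temperature 26.9 °C ≤ 55 °C → Group DG4 (Self-Reactive).
Group DG6 quantity: two 400 g packs = 800 g.
By cargo aircraft, Group DG6 is Forbidden regardless of quantity.
Total Group DG4: (two 2 g packs = 4 g) + (two 2 g packs = 4 g) = 8 g.
That is within the Group DG4 cargo aircraft limit of 10 g.

No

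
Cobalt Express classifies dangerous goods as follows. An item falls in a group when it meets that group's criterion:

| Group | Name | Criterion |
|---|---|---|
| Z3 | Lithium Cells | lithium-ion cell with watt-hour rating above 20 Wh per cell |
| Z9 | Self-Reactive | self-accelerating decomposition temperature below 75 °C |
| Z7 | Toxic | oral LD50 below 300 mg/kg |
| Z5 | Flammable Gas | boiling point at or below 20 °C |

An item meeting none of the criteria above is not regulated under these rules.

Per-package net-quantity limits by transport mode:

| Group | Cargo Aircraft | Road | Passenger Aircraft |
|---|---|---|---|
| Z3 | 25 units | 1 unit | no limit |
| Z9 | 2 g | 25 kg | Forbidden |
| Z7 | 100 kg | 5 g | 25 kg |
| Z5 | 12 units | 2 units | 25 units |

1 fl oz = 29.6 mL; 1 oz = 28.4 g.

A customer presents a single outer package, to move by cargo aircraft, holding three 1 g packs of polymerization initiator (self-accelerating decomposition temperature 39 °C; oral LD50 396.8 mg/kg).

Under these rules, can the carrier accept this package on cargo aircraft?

With self-accelerating decomposition temperature 39 °C (< 75 °C), the polymerization initiator falls in Group Z9.
Group Z9 quantity: three 1 g packs = 3 g.
3 g > 2 g (cargo aircraft limit, Group Z9) — over the limit.

No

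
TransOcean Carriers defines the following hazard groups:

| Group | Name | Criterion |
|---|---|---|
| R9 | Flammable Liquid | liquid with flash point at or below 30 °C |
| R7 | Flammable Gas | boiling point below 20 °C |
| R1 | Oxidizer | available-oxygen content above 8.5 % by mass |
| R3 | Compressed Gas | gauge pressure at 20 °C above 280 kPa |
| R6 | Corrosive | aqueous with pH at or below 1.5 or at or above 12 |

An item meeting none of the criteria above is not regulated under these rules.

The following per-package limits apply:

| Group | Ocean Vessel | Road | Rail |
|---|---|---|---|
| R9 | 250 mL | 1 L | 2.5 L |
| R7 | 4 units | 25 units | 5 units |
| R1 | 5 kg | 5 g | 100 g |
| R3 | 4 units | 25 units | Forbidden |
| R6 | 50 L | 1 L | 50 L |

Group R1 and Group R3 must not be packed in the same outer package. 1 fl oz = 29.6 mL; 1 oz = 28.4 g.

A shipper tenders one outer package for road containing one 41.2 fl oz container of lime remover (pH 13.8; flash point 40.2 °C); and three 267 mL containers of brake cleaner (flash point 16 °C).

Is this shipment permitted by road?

pH 13.8 meets the Group R6 criterion (Corrosive), so the lime remover is Group R6.
Flash point 16 °C meets the Group R9 criterion (Flammable Liquid), so the brake cleaner is Group R9.
Group R6 quantity: one 41.2 fl oz container = 1219.52 mL.
1219.52 mL exceeds the road limit of 1 L for Group R6.
Group R9 quantity: three 267 mL containers = 801 mL.
801 mL ≤ 1 L (road limit, Group R9) — within limit.
The segregation rule (Group R1 with Group R3) does not apply to Group R6 with Group R9.

No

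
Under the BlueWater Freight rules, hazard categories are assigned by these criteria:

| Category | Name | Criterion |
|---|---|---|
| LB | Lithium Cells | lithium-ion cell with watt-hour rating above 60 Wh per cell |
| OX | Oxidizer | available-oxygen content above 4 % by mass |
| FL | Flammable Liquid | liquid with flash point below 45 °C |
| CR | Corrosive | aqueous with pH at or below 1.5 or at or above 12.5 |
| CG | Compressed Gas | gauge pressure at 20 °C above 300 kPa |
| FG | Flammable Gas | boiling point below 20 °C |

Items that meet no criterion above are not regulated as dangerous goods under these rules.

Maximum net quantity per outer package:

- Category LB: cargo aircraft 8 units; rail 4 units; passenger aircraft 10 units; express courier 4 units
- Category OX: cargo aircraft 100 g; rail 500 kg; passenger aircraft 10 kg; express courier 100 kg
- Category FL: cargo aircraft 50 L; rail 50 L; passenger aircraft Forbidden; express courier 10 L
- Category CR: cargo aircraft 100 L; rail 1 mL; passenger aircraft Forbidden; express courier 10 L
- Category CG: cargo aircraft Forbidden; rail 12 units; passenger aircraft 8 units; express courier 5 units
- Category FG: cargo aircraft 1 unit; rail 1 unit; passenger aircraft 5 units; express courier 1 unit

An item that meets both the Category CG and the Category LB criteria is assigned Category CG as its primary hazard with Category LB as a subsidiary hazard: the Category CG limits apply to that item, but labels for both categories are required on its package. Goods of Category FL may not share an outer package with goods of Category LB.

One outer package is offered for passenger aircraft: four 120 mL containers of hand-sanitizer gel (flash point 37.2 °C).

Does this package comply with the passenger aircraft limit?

With flash point 37.2 °C (< 45 °C), the hand-sanitizer gel falls in Category FL.
Category FL quantity: four 120 mL containers = 480 mL.
Category FL is Forbidden by passenger aircraft.

No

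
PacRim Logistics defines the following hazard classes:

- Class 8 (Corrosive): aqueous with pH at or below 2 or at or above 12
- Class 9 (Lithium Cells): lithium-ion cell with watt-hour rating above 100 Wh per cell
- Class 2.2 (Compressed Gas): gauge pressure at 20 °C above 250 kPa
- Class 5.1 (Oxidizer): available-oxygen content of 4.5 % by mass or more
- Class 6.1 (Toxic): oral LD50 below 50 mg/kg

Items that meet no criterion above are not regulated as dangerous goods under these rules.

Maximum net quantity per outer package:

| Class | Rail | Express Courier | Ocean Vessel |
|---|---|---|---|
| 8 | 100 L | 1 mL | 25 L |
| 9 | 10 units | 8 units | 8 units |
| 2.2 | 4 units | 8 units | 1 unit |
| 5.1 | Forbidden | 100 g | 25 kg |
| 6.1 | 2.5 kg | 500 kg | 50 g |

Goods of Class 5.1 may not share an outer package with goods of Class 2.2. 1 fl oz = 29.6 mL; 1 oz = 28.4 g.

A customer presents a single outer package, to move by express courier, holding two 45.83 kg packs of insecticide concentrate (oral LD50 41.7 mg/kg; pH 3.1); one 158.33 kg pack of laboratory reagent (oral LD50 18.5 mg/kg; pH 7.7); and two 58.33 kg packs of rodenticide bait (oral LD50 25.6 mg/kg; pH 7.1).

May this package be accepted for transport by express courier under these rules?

Insecticide concentrate: oral LD50 41.7 mg/kg < 50 mg/kg → Class 6.1 (Toxic).
Oral LD50 18.5 mg/kg meets the Class 6.1 criterion (Toxic), so the laboratory reagent is Class 6.1.
The rodenticide bait has oral LD50 25.6 mg/kg, which is < 50 mg/kg, so it is Class 6.1 (Toxic).
Total Class 6.1: (two 45.83 kg packs = 91.66 kg) + 158.33 kg + (two 58.33 kg packs = 116.66 kg) = 366.65 kg.
That is within the Class 6.1 express courier limit of 500 kg.

Yes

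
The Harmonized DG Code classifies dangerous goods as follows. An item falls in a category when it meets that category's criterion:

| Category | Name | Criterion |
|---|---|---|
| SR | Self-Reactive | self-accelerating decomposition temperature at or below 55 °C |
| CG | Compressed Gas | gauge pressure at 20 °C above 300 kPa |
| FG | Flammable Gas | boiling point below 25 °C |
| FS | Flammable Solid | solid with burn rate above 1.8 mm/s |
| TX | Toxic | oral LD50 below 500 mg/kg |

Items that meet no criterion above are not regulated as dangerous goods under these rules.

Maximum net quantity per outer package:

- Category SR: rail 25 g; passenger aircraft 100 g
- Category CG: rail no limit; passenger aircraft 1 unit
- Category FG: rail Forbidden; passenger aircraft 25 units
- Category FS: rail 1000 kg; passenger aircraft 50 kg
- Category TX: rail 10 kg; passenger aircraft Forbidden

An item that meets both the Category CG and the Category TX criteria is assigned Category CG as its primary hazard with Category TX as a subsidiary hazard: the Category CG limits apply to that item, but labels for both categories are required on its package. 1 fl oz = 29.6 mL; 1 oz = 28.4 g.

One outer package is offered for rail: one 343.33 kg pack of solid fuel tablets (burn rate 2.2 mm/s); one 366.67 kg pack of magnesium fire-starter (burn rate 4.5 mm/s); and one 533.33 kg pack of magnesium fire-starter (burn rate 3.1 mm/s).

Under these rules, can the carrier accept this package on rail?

With burn rate 2.2 mm/s (> 1.8 mm/s), the solid fuel tablets fall in Category FS.
Burn rate 4.5 mm/s meets the Category FS criterion (Flammable Solid), so the magnesium fire-starter is Category FS.
With burn rate 3.1 mm/s (> 1.8 mm/s), the magnesium fire-starter falls in Category FS.
Category FS net quantity: 343.33 kg + 366.67 kg + 533.33 kg = 1243.33 kg.
1243.33 kg > 1000 kg (rail limit, Category FS) — over the limit.

No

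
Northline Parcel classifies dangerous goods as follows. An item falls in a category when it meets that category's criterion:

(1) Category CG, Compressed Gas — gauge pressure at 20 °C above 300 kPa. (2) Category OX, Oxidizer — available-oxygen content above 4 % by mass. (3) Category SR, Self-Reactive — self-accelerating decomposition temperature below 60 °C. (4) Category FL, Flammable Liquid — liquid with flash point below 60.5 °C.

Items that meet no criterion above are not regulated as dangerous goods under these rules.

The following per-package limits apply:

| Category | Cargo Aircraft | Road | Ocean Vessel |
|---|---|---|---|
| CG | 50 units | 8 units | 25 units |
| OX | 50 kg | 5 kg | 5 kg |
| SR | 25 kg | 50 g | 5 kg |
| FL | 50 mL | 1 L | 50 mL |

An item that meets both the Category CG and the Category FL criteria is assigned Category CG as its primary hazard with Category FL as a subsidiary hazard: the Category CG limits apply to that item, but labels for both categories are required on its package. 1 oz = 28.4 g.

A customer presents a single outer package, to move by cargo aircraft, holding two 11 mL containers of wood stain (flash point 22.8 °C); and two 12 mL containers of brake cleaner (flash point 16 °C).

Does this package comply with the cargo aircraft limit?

Wood stain: flash point 22.8 °C < 60.5 °C → Category FL (Flammable Liquid).
Flash point 16 °C meets the Category FL criterion (Flammable Liquid), so the brake cleaner is Category FL.
Category FL net quantity: (two 11 mL containers = 22 mL) + (two 12 mL containers = 24 mL) = 46 mL.
46 mL ≤ 50 mL (cargo aircraft limit, Category FL) — within limit.

Yes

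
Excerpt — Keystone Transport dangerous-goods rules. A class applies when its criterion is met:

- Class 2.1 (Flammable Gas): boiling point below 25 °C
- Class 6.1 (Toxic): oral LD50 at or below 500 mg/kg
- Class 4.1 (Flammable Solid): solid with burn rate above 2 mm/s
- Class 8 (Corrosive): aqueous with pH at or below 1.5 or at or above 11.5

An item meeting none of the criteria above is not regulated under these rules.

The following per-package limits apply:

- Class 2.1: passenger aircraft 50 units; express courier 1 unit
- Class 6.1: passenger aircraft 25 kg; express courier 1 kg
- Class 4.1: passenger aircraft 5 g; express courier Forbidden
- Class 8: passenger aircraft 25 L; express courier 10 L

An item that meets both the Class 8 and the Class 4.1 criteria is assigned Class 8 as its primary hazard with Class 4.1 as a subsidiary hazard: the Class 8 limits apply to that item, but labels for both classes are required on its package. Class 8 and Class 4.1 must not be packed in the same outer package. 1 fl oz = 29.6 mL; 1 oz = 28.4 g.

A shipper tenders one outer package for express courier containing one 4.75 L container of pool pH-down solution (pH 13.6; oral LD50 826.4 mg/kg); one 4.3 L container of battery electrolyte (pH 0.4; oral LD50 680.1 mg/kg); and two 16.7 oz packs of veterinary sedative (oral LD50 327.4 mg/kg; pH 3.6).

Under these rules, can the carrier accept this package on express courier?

Yes

With pH 13.6 (≥ 11.5), the pool pH-down solution falls in Class 8.
With pH 0.4 (≤ 1.5), the battery electrolyte falls in Class 8.
Veterinary sedative: oral LD50 327.4 mg/kg ≤ 500 mg/kg → Class 6.1 (Toxic).
Total Class 8: 4.75 L + 4.3 L = 9.05 L.
9.05 L ≤ 10 L (express courier limit, Class 8) — within limit.
Class 6.1 quantity: two 16.7 oz packs = 948.56 g.
That is within the Class 6.1 express courier limit of 1 kg.
The segregation rule (Class 8 with Class 4.1) does not apply to Class 8 with Class 6.1.
Every hazard class is within its express courier limit and no segregation rule is violated.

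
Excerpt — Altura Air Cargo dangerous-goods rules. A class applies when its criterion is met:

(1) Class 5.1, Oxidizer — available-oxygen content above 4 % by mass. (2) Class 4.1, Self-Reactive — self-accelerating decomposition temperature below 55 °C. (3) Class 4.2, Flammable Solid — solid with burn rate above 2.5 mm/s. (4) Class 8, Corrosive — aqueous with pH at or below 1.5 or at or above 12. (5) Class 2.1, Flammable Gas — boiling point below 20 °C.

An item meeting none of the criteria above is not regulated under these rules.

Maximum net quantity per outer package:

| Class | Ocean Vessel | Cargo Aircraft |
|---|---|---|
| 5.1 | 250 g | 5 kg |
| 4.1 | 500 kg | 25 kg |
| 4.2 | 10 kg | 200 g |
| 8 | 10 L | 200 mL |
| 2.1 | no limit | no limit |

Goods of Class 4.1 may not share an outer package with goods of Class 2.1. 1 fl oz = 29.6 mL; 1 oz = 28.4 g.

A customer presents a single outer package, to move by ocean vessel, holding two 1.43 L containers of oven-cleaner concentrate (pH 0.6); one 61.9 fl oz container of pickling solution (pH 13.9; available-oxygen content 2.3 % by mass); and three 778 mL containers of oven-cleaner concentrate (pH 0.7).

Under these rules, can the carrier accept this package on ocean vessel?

Yes

The oven-cleaner concentrate has pH 0.6, which is ≤ 1.5, so it is Class 8 (Corrosive).
With pH 13.9 (≥ 12), the pickling solution falls in Class 8.
Oven-cleaner concentrate: pH 0.7 ≤ 1.5 → Class 8 (Corrosive).
Class 8 net quantity: (two 1.43 L containers = 2.86 L) + (one 61.9 fl oz container = 1832.24 mL) + (three 778 mL containers = 2.334 L) = 7026.24 mL.
That is within the Class 8 ocean vessel limit of 10 L.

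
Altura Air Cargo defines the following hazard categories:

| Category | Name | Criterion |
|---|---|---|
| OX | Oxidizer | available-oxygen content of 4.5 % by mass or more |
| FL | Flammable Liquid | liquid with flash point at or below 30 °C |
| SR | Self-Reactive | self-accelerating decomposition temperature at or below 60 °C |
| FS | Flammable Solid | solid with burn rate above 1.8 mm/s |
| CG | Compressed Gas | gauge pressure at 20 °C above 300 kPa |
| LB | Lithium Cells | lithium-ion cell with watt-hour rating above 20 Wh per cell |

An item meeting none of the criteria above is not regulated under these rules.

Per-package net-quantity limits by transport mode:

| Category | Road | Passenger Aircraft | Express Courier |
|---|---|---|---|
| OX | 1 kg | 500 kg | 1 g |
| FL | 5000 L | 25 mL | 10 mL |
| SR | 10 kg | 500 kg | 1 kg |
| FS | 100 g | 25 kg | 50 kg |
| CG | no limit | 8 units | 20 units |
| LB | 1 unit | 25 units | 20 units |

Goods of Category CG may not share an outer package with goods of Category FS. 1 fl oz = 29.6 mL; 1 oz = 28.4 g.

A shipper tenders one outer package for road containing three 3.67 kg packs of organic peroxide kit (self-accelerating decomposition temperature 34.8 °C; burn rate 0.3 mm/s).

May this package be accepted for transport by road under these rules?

Self-accelerating decomposition temperature 34.8 °C meets the Category SR criterion (Self-Reactive), so the organic peroxide kit is Category SR.
Category SR quantity: three 3.67 kg packs = 11.01 kg.
11.01 kg > 10 kg (road limit, Category SR) — over the limit.

No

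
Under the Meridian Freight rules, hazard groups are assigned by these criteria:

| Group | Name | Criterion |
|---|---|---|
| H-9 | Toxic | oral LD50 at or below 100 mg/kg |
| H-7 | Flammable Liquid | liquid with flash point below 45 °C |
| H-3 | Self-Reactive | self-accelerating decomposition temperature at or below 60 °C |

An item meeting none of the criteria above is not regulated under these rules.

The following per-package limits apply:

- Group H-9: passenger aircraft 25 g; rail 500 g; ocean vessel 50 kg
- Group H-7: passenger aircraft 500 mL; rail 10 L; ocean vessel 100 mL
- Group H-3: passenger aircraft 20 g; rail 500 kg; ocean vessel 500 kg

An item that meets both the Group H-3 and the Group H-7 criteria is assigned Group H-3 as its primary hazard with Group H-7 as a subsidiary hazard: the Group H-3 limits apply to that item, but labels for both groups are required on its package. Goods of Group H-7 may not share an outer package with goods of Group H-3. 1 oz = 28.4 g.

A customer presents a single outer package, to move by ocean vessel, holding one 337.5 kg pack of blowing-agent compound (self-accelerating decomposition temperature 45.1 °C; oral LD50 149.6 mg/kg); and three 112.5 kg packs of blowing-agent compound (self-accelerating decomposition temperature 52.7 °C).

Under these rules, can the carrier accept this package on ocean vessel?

No

Self-accelerating decomposition temperature 45.1 °C meets the Group H-3 criterion (Self-Reactive), so the blowing-agent compound is Group H-3.
Blowing-agent compound: self-accelerating decomposition temperature 52.7 °C ≤ 60 °C → Group H-3 (Self-Reactive).
Group H-3 net quantity: 337.5 kg + (three 112.5 kg packs = 337.5 kg) = 675 kg.
That exceeds the Group H-3 ocean vessel limit of 500 kg.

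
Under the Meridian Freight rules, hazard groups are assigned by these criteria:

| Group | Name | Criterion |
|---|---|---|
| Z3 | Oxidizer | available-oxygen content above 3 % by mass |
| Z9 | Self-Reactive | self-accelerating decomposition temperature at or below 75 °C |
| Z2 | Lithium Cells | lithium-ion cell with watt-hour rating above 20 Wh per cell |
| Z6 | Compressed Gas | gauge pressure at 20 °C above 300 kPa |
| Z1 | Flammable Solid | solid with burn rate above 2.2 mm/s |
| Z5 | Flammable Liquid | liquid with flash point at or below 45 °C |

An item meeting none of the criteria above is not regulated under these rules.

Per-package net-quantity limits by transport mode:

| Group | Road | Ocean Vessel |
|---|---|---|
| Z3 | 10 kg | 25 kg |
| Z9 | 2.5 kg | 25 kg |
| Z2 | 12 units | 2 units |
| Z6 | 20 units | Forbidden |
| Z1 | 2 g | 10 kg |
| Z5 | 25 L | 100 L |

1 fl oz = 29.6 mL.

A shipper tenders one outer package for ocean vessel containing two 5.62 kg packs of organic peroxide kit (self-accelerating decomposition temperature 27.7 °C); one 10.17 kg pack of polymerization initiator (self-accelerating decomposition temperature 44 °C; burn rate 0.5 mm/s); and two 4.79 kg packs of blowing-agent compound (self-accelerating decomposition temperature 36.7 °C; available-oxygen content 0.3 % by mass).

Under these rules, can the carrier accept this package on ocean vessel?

No

Organic peroxide kit: self-accelerating decomposition temperature 27.7 °C ≤ 75 °C → Group Z9 (Self-Reactive).
With self-accelerating decomposition temperature 44 °C (≤ 75 °C), the polymerization initiator falls in Group Z9.
Blowing-agent compound: self-accelerating decomposition temperature 36.7 °C ≤ 75 °C → Group Z9 (Self-Reactive).
Total Group Z9: (two 5.62 kg packs = 11.24 kg) + 10.17 kg + (two 4.79 kg packs = 9.58 kg) = 30.99 kg.
30.99 kg > 25 kg (ocean vessel limit, Group Z9) — over the limit.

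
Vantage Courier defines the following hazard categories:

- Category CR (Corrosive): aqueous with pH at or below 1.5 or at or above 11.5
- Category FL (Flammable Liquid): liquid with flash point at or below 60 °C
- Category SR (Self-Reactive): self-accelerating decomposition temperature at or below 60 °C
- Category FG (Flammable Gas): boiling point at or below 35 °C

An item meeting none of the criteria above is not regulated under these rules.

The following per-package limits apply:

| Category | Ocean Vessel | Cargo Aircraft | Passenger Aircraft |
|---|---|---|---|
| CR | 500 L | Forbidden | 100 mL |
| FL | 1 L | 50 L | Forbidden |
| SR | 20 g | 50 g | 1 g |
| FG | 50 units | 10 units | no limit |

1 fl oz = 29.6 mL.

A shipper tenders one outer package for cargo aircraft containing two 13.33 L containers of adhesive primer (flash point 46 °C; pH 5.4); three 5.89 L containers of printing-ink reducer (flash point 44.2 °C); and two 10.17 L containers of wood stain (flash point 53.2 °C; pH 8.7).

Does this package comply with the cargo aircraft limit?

No

Flash point 46 °C meets the Category FL criterion (Flammable Liquid), so the adhesive primer is Category FL.
Flash point 44.2 °C meets the Category FL criterion (Flammable Liquid), so the printing-ink reducer is Category FL.
With flash point 53.2 °C (≤ 60 °C), the wood stain falls in Category FL.
Total Category FL: (two 13.33 L containers = 26.66 L) + (three 5.89 L containers = 17.67 L) + (two 10.17 L containers = 20.34 L) = 64.67 L.
That exceeds the Category FL cargo aircraft limit of 50 L.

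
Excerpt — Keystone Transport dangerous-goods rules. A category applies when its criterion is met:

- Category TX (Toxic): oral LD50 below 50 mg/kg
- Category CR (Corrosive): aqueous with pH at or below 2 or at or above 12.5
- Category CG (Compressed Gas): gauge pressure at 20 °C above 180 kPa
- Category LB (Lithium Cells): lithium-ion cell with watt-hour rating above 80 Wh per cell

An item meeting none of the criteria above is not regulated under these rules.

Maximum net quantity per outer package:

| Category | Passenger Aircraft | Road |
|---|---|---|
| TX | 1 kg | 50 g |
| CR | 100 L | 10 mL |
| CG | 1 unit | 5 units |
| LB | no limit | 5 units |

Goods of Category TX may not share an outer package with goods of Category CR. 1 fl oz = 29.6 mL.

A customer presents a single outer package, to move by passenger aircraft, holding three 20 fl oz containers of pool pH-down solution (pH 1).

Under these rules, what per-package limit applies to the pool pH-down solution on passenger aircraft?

pH 1 meets the Category CR criterion (Corrosive), so the pool pH-down solution is Category CR.
The passenger aircraft limit for Category CR is 100 L.

100 L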